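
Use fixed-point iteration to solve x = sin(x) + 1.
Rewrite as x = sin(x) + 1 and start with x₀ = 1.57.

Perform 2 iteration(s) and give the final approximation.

Equation: x = sin(x) + 1
Fixed-point form: x = sin(x) + 1
x₀ = 1.57

x_1 = g(1.570000) = 2.000000
x_2 = g(2.000000) = 1.909298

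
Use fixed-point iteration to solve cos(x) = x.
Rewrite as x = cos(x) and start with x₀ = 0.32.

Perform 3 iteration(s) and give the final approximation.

Equation: cos(x) = x
Fixed-point form: x = cos(x)
x₀ = 0.32

x_1 = g(0.320000) = 0.949235
x_2 = g(0.949235) = 0.582305
x_3 = g(0.582305) = 0.835197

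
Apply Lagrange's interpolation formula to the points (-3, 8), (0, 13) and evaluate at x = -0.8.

Lagrange interpolation formula:
P(x) = Σ yᵢ × Lᵢ(x)
where Lᵢ(x) = Π_{j≠i} (x - xⱼ)/(xᵢ - xⱼ)

L_0(-0.8) = (-0.8 - 0)/(-3 - 0) = 0.266667
L_1(-0.8) = (-0.8 - (-3))/(0 - (-3)) = 0.733333

P(-0.8) = 8×L_0(-0.8) + 13×L_1(-0.8)
P(-0.8) = 11.666667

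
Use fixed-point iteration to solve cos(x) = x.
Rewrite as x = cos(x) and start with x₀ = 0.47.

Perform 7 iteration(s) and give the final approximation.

Equation: cos(x) = x
Fixed-point form: x = cos(x)
x₀ = 0.47

x_1 = g(0.470000) = 0.891568
x_2 = g(0.891568) = 0.628193
x_3 = g(0.628193) = 0.809091
x_4 = g(0.809091) = 0.690157
x_5 = g(0.690157) = 0.771146
x_6 = g(0.771146) = 0.717112
x_7 = g(0.717112) = 0.753707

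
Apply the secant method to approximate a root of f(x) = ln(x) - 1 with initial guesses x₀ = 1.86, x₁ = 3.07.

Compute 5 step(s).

f(x) = ln(x) - 1
x₀ = 1.86, x₁ = 3.07

Secant formula: x_{n+1} = x_n - f(x_n)(x_n - x_{n-1})/(f(x_n) - f(x_{n-1}))

Iteration 1:
  f(1.860000) = -0.379424
  f(3.070000) = 0.121678
  x_2 = 3.070000 - 0.121678×(3.070000 - 1.860000)/(0.121678 - (-0.379424))
       = 2.776187
Iteration 2:
  f(3.070000) = 0.121678
  f(2.776187) = 0.021079
  x_3 = 2.776187 - 0.021079×(2.776187 - 3.070000)/(0.021079 - 0.121678)
       = 2.714625
Iteration 3:
  f(2.776187) = 0.021079
  f(2.714625) = -0.001346
  x_4 = 2.714625 - (-0.001346)×(2.714625 - 2.776187)/(-0.001346 - 0.021079)
       = 2.718321
Iteration 4:
  f(2.714625) = -0.001346
  f(2.718321) = 0.000014
  x_5 = 2.718321 - 0.000014×(2.718321 - 2.714625)/(0.000014 - (-0.001346))
       = 2.718282
Iteration 5:
  f(2.718321) = 0.000014
  f(2.718282) = 0.000000
  x_6 = 2.718282 - 0.000000×(2.718282 - 2.718321)/(0.000000 - 0.000014)
       = 2.718282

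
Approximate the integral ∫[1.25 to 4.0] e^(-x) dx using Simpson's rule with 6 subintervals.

f(x) = e^(-x)
a = 1.25, b = 4.0, n = 6
h = (b - a)/n = 0.458333

Simpson's rule: (h/3)[f(x₀) + 4f(x₁) + 2f(x₂) + ... + f(xₙ)]

x_0 = 1.2500, f(x_0) = 0.286505, coefficient = 1
x_1 = 1.7083, f(x_1) = 0.181167, coefficient = 4
x_2 = 2.1667, f(x_2) = 0.114559, coefficient = 2
x_3 = 2.6250, f(x_3) = 0.072440, coefficient = 4
x_4 = 3.0833, f(x_4) = 0.045806, coefficient = 2
x_5 = 3.5417, f(x_5) = 0.028965, coefficient = 4
x_6 = 4.0000, f(x_6) = 0.018316, coefficient = 1

I ≈ (0.458333/3) × 1.755840 = 0.268253
Exact value: 0.268189
Error: 0.000064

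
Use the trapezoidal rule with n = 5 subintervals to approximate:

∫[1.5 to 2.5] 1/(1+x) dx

f(x) = 1/(1+x)
a = 1.5, b = 2.5, n = 5
h = (b - a)/n = 0.200000

Trapezoidal rule: (h/2)[f(x₀) + 2f(x₁) + 2f(x₂) + ... + f(xₙ)]

x_0 = 1.5000, f(x_0) = 0.400000, coefficient = 1
x_1 = 1.7000, f(x_1) = 0.370370, coefficient = 2
x_2 = 1.9000, f(x_2) = 0.344828, coefficient = 2
x_3 = 2.1000, f(x_3) = 0.322581, coefficient = 2
x_4 = 2.3000, f(x_4) = 0.303030, coefficient = 2
x_5 = 2.5000, f(x_5) = 0.285714, coefficient = 1

I ≈ (0.200000/2) × 3.367332 = 0.336733
Exact value: 0.336472
Error: 0.000261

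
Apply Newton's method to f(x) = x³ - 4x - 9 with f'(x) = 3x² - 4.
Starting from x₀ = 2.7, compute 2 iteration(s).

f(x) = x³ - 4x - 9
f'(x) = 3x² - 4
x₀ = 2.7

Newton-Raphson formula: x_{n+1} = x_n - f(x_n)/f'(x_n)

Iteration 1:
  f(2.700000) = -0.117000
  f'(2.700000) = 17.870000
  x_1 = 2.700000 - (-0.117000)/17.870000 = 2.706547
Iteration 2:
  f(2.706547) = 0.000348
  f'(2.706547) = 17.976195
  x_2 = 2.706547 - 0.000348/17.976195 = 2.706528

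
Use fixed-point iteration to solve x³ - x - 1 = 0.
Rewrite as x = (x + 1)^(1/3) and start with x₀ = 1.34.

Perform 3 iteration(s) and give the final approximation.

Equation: x³ - x - 1 = 0
Fixed-point form: x = (x + 1)^(1/3)
x₀ = 1.34

x_1 = g(1.340000) = 1.327614
x_2 = g(1.327614) = 1.325268
x_3 = g(1.325268) = 1.324822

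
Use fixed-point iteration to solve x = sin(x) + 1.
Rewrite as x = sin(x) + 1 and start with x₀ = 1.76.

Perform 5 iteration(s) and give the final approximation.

Equation: x = sin(x) + 1
Fixed-point form: x = sin(x) + 1
x₀ = 1.76

x_1 = g(1.760000) = 1.982154
x_2 = g(1.982154) = 1.916579
x_3 = g(1.916579) = 1.940811
x_4 = g(1.940811) = 1.932322
x_5 = g(1.932322) = 1.935358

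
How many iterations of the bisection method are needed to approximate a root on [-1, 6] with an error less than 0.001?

We need (b-a)/2^n ≤ 0.001
(6 - (-1))/2^n ≤ 0.001
7/2^n ≤ 0.001
2^n ≥ 7000
n ≥ log₂(7000) = 12.77
n ≥ 13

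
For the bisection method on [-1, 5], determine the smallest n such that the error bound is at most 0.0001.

We need (b-a)/2^n ≤ 0.0001
(5 - (-1))/2^n ≤ 0.0001
6/2^n ≤ 0.0001
2^n ≥ 60000
n ≥ log₂(60000) = 15.87
n ≥ 16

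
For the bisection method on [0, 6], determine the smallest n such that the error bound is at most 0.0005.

We need (b-a)/2^n ≤ 0.0005
(6 - 0)/2^n ≤ 0.0005
6/2^n ≤ 0.0005
2^n ≥ 12000
n ≥ log₂(12000) = 13.55
n ≥ 14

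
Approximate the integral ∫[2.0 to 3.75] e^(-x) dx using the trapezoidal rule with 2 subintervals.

f(x) = e^(-x)
a = 2.0, b = 3.75, n = 2
h = (b - a)/n = 0.875000

Trapezoidal rule: (h/2)[f(x₀) + 2f(x₁) + 2f(x₂) + ... + f(xₙ)]

x_0 = 2.0000, f(x_0) = 0.135335, coefficient = 1
x_1 = 2.8750, f(x_1) = 0.056416, coefficient = 2
x_2 = 3.7500, f(x_2) = 0.023518, coefficient = 1

I ≈ (0.875000/2) × 0.271685 = 0.118862
Exact value: 0.111818
Error: 0.007045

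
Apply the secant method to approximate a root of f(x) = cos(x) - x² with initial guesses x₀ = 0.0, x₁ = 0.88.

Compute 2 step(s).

f(x) = cos(x) - x²
x₀ = 0.0, x₁ = 0.88

Secant formula: x_{n+1} = x_n - f(x_n)(x_n - x_{n-1})/(f(x_n) - f(x_{n-1}))

Iteration 1:
  f(0.000000) = 1.000000
  f(0.880000) = -0.137249
  x_2 = 0.880000 - (-0.137249)×(0.880000 - 0.000000)/(-0.137249 - 1.000000)
       = 0.773797
Iteration 2:
  f(0.880000) = -0.137249
  f(0.773797) = 0.116500
  x_3 = 0.773797 - 0.116500×(0.773797 - 0.880000)/(0.116500 - (-0.137249))
       = 0.822557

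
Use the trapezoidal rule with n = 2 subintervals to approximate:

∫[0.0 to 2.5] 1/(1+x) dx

f(x) = 1/(1+x)
a = 0.0, b = 2.5, n = 2
h = (b - a)/n = 1.250000

Trapezoidal rule: (h/2)[f(x₀) + 2f(x₁) + 2f(x₂) + ... + f(xₙ)]

x_0 = 0.0000, f(x_0) = 1.000000, coefficient = 1
x_1 = 1.2500, f(x_1) = 0.444444, coefficient = 2
x_2 = 2.5000, f(x_2) = 0.285714, coefficient = 1

I ≈ (1.250000/2) × 2.174603 = 1.359127
Exact value: 1.252763
Error: 0.106364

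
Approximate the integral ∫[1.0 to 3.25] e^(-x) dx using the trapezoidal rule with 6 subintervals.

f(x) = e^(-x)
a = 1.0, b = 3.25, n = 6
h = (b - a)/n = 0.375000

Trapezoidal rule: (h/2)[f(x₀) + 2f(x₁) + 2f(x₂) + ... + f(xₙ)]

x_0 = 1.0000, f(x_0) = 0.367879, coefficient = 1
x_1 = 1.3750, f(x_1) = 0.252840, coefficient = 2
x_2 = 1.7500, f(x_2) = 0.173774, coefficient = 2
x_3 = 2.1250, f(x_3) = 0.119433, coefficient = 2
x_4 = 2.5000, f(x_4) = 0.082085, coefficient = 2
x_5 = 2.8750, f(x_5) = 0.056416, coefficient = 2
x_6 = 3.2500, f(x_6) = 0.038774, coefficient = 1

I ≈ (0.375000/2) × 1.775749 = 0.332953
Exact value: 0.329105
Error: 0.003848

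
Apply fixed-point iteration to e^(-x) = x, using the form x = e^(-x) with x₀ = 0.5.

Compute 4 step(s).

Equation: e^(-x) = x
Fixed-point form: x = e^(-x)
x₀ = 0.5

x_1 = g(0.500000) = 0.606531
x_2 = g(0.606531) = 0.545239
x_3 = g(0.545239) = 0.579703
x_4 = g(0.579703) = 0.560065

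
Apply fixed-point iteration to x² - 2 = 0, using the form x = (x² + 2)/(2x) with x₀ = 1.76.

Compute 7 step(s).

Equation: x² - 2 = 0
Fixed-point form: x = (x² + 2)/(2x)
x₀ = 1.76

x_1 = g(1.760000) = 1.448182
x_2 = g(1.448182) = 1.414612
x_3 = g(1.414612) = 1.414214
x_4 = g(1.414214) = 1.414214
x_5 = g(1.414214) = 1.414214
x_6 = g(1.414214) = 1.414214
x_7 = g(1.414214) = 1.414214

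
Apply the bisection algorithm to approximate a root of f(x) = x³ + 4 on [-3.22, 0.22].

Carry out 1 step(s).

f(x) = x³ + 4
Initial interval: [-3.22, 0.22]

Iteration 1:
  c_1 = (-3.220000 + 0.220000)/2 = -1.500000
  f(c_1) = f(-1.500000) = 0.625000
  f(a) × f(c) < 0, new interval: [-3.220000, -1.500000]

After 1 iteration(s), the approximation is c_1 = -1.500000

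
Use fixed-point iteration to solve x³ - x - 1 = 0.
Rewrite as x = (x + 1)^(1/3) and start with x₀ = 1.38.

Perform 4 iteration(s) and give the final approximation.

Equation: x³ - x - 1 = 0
Fixed-point form: x = (x + 1)^(1/3)
x₀ = 1.38

x_1 = g(1.380000) = 1.335136
x_2 = g(1.335136) = 1.326694
x_3 = g(1.326694) = 1.325093
x_4 = g(1.325093) = 1.324789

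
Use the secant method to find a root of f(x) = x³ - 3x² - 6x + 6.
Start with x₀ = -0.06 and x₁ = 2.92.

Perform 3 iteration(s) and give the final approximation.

f(x) = x³ - 3x² - 6x + 6
x₀ = -0.06, x₁ = 2.92

Secant formula: x_{n+1} = x_n - f(x_n)(x_n - x_{n-1})/(f(x_n) - f(x_{n-1}))

Iteration 1:
  f(-0.060000) = 6.348984
  f(2.920000) = -12.202112
  x_2 = 2.920000 - (-12.202112)×(2.920000 - (-0.060000))/(-12.202112 - 6.348984)
       = 0.959884
Iteration 2:
  f(2.920000) = -12.202112
  f(0.959884) = -1.639024
  x_3 = 0.959884 - (-1.639024)×(0.959884 - 2.920000)/(-1.639024 - (-12.202112))
       = 0.655743
Iteration 3:
  f(0.959884) = -1.639024
  f(0.655743) = 1.057517
  x_4 = 0.655743 - 1.057517×(0.655743 - 0.959884)/(1.057517 - (-1.639024))
       = 0.775020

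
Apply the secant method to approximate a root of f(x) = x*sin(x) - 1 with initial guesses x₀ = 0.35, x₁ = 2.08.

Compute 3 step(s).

f(x) = x*sin(x) - 1
x₀ = 0.35, x₁ = 2.08

Secant formula: x_{n+1} = x_n - f(x_n)(x_n - x_{n-1})/(f(x_n) - f(x_{n-1}))

Iteration 1:
  f(0.350000) = -0.879986
  f(2.080000) = 0.816117
  x_2 = 2.080000 - 0.816117×(2.080000 - 0.350000)/(0.816117 - (-0.879986))
       = 1.247573
Iteration 2:
  f(2.080000) = 0.816117
  f(1.247573) = 0.182969
  x_3 = 1.247573 - 0.182969×(1.247573 - 2.080000)/(0.182969 - 0.816117)
       = 1.007015
Iteration 3:
  f(1.247573) = 0.182969
  f(1.007015) = -0.148830
  x_4 = 1.007015 - (-0.148830)×(1.007015 - 1.247573)/(-0.148830 - 0.182969)
       = 1.114918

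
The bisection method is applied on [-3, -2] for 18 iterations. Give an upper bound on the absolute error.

Bisection error bound: |error| ≤ (b-a)/2^n
|error| ≤ (-2 - (-3))/2^18 = 1/2^18
|error| ≤ 0.0000038147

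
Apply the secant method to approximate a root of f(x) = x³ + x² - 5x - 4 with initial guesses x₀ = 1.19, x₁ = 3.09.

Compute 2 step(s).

f(x) = x³ + x² - 5x - 4
x₀ = 1.19, x₁ = 3.09

Secant formula: x_{n+1} = x_n - f(x_n)(x_n - x_{n-1})/(f(x_n) - f(x_{n-1}))

Iteration 1:
  f(1.190000) = -6.848741
  f(3.090000) = 19.601729
  x_2 = 3.090000 - 19.601729×(3.090000 - 1.190000)/(19.601729 - (-6.848741))
       = 1.681961
Iteration 2:
  f(3.090000) = 19.601729
  f(1.681961) = -4.822554
  x_3 = 1.681961 - (-4.822554)×(1.681961 - 3.090000)/(-4.822554 - 19.601729)
       = 1.959977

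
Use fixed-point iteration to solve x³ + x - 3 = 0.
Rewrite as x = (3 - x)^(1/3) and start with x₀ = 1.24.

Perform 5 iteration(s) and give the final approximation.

Equation: x³ + x - 3 = 0
Fixed-point form: x = (3 - x)^(1/3)
x₀ = 1.24

x_1 = g(1.240000) = 1.207362
x_2 = g(1.207362) = 1.214780
x_3 = g(1.214780) = 1.213102
x_4 = g(1.213102) = 1.213482
x_5 = g(1.213482) = 1.213396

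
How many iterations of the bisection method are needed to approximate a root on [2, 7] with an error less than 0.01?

We need (b-a)/2^n ≤ 0.01
(7 - 2)/2^n ≤ 0.01
5/2^n ≤ 0.01
2^n ≥ 500
n ≥ log₂(500) = 8.97
n ≥ 9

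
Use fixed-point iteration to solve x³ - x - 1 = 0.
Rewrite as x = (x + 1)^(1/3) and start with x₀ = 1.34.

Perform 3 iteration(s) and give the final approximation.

Equation: x³ - x - 1 = 0
Fixed-point form: x = (x + 1)^(1/3)
x₀ = 1.34

x_1 = g(1.340000) = 1.327614
x_2 = g(1.327614) = 1.325268
x_3 = g(1.325268) = 1.324822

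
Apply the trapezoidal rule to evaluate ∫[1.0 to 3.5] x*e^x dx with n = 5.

f(x) = x*e^x
a = 1.0, b = 3.5, n = 5
h = (b - a)/n = 0.500000

Trapezoidal rule: (h/2)[f(x₀) + 2f(x₁) + 2f(x₂) + ... + f(xₙ)]

x_0 = 1.0000, f(x_0) = 2.718282, coefficient = 1
x_1 = 1.5000, f(x_1) = 6.722534, coefficient = 2
x_2 = 2.0000, f(x_2) = 14.778112, coefficient = 2
x_3 = 2.5000, f(x_3) = 30.456235, coefficient = 2
x_4 = 3.0000, f(x_4) = 60.256611, coefficient = 2
x_5 = 3.5000, f(x_5) = 115.904082, coefficient = 1

I ≈ (0.500000/2) × 343.049347 = 85.762337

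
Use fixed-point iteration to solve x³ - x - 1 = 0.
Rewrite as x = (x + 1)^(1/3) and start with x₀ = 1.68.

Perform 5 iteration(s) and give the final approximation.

Equation: x³ - x - 1 = 0
Fixed-point form: x = (x + 1)^(1/3)
x₀ = 1.68

x_1 = g(1.680000) = 1.389030
x_2 = g(1.389030) = 1.336823
x_3 = g(1.336823) = 1.327013
x_4 = g(1.327013) = 1.325154
x_5 = g(1.325154) = 1.324801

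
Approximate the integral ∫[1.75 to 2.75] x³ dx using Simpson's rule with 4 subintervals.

f(x) = x³
a = 1.75, b = 2.75, n = 4
h = (b - a)/n = 0.250000

Simpson's rule: (h/3)[f(x₀) + 4f(x₁) + 2f(x₂) + ... + f(xₙ)]

x_0 = 1.7500, f(x_0) = 5.359375, coefficient = 1
x_1 = 2.0000, f(x_1) = 8.000000, coefficient = 4
x_2 = 2.2500, f(x_2) = 11.390625, coefficient = 2
x_3 = 2.5000, f(x_3) = 15.625000, coefficient = 4
x_4 = 2.7500, f(x_4) = 20.796875, coefficient = 1

I ≈ (0.250000/3) × 143.437500 = 11.953125
Exact value: 11.953125
Error: 0.000000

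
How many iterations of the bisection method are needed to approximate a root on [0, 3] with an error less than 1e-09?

We need (b-a)/2^n ≤ 1e-09
(3 - 0)/2^n ≤ 1e-09
3/2^n ≤ 1e-09
2^n ≥ 3000000000
n ≥ log₂(3000000000) = 31.48
n ≥ 32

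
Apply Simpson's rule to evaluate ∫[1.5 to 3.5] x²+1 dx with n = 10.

f(x) = x²+1
a = 1.5, b = 3.5, n = 10
h = (b - a)/n = 0.200000

Simpson's rule: (h/3)[f(x₀) + 4f(x₁) + 2f(x₂) + ... + f(xₙ)]

x_0 = 1.5000, f(x_0) = 3.250000, coefficient = 1
x_1 = 1.7000, f(x_1) = 3.890000, coefficient = 4
x_2 = 1.9000, f(x_2) = 4.610000, coefficient = 2
x_3 = 2.1000, f(x_3) = 5.410000, coefficient = 4
x_4 = 2.3000, f(x_4) = 6.290000, coefficient = 2
x_5 = 2.5000, f(x_5) = 7.250000, coefficient = 4
x_6 = 2.7000, f(x_6) = 8.290000, coefficient = 2
x_7 = 2.9000, f(x_7) = 9.410000, coefficient = 4
x_8 = 3.1000, f(x_8) = 10.610000, coefficient = 2
x_9 = 3.3000, f(x_9) = 11.890000, coefficient = 4
x_10 = 3.5000, f(x_10) = 13.250000, coefficient = 1

I ≈ (0.200000/3) × 227.500000 = 15.166667
Exact value: 15.166667
Error: 0.000000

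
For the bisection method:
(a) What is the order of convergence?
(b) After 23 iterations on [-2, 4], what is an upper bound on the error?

(a) Bisection has linear (order 1) convergence; the error is halved each step.

(b) Error bound = (b-a)/2^n = (4 - (-2))/2^{23}
    = 6/2^{23}

(a) 1 (linear); (b) error ≤ 7.15e-07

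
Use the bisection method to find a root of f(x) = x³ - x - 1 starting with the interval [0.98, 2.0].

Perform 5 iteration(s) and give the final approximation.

f(x) = x³ - x - 1
Initial interval: [0.98, 2.0]

Iteration 1:
  c_1 = (0.980000 + 2.000000)/2 = 1.490000
  f(c_1) = f(1.490000) = 0.817949
  f(a) × f(c) < 0, new interval: [0.980000, 1.490000]
Iteration 2:
  c_2 = (0.980000 + 1.490000)/2 = 1.235000
  f(c_2) = f(1.235000) = -0.351347
  f(a) × f(c) ≥ 0, new interval: [1.235000, 1.490000]
Iteration 3:
  c_3 = (1.235000 + 1.490000)/2 = 1.362500
  f(c_3) = f(1.362500) = 0.166854
  f(a) × f(c) < 0, new interval: [1.235000, 1.362500]
Iteration 4:
  c_4 = (1.235000 + 1.362500)/2 = 1.298750
  f(c_4) = f(1.298750) = -0.108081
  f(a) × f(c) ≥ 0, new interval: [1.298750, 1.362500]
Iteration 5:
  c_5 = (1.298750 + 1.362500)/2 = 1.330625
  f(c_5) = f(1.330625) = 0.025330
  f(a) × f(c) < 0, new interval: [1.298750, 1.330625]

After 5 iteration(s), the approximation is c_5 = 1.330625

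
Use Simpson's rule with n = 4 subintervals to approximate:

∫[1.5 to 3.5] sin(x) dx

f(x) = sin(x)
a = 1.5, b = 3.5, n = 4
h = (b - a)/n = 0.500000

Simpson's rule: (h/3)[f(x₀) + 4f(x₁) + 2f(x₂) + ... + f(xₙ)]

x_0 = 1.5000, f(x_0) = 0.997495, coefficient = 1
x_1 = 2.0000, f(x_1) = 0.909297, coefficient = 4
x_2 = 2.5000, f(x_2) = 0.598472, coefficient = 2
x_3 = 3.0000, f(x_3) = 0.141120, coefficient = 4
x_4 = 3.5000, f(x_4) = -0.350783, coefficient = 1

I ≈ (0.500000/3) × 6.045326 = 1.007554
Exact value: 1.007194
Error: 0.000360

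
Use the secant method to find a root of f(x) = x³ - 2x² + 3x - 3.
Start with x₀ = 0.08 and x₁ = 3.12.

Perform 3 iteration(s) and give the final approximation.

f(x) = x³ - 2x² + 3x - 3
x₀ = 0.08, x₁ = 3.12

Secant formula: x_{n+1} = x_n - f(x_n)(x_n - x_{n-1})/(f(x_n) - f(x_{n-1}))

Iteration 1:
  f(0.080000) = -2.772288
  f(3.120000) = 17.262528
  x_2 = 3.120000 - 17.262528×(3.120000 - 0.080000)/(17.262528 - (-2.772288))
       = 0.500655
Iteration 2:
  f(3.120000) = 17.262528
  f(0.500655) = -1.873853
  x_3 = 0.500655 - (-1.873853)×(0.500655 - 3.120000)/(-1.873853 - 17.262528)
       = 0.757144
Iteration 3:
  f(0.500655) = -1.873853
  f(0.757144) = -1.441056
  x_4 = 0.757144 - (-1.441056)×(0.757144 - 0.500655)/(-1.441056 - (-1.873853))
       = 1.611158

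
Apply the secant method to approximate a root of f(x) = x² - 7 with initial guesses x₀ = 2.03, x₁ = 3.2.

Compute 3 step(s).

f(x) = x² - 7
x₀ = 2.03, x₁ = 3.2

Secant formula: x_{n+1} = x_n - f(x_n)(x_n - x_{n-1})/(f(x_n) - f(x_{n-1}))

Iteration 1:
  f(2.030000) = -2.879100
  f(3.200000) = 3.240000
  x_2 = 3.200000 - 3.240000×(3.200000 - 2.030000)/(3.240000 - (-2.879100))
       = 2.580497
Iteration 2:
  f(3.200000) = 3.240000
  f(2.580497) = -0.341035
  x_3 = 2.580497 - (-0.341035)×(2.580497 - 3.200000)/(-0.341035 - 3.240000)
       = 2.639495
Iteration 3:
  f(2.580497) = -0.341035
  f(2.639495) = -0.033068
  x_4 = 2.639495 - (-0.033068)×(2.639495 - 2.580497)/(-0.033068 - (-0.341035))
       = 2.645830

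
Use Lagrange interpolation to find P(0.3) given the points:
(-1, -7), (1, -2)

Lagrange interpolation formula:
P(x) = Σ yᵢ × Lᵢ(x)
where Lᵢ(x) = Π_{j≠i} (x - xⱼ)/(xᵢ - xⱼ)

L_0(0.3) = (0.3 - 1)/(-1 - 1) = 0.350000
L_1(0.3) = (0.3 - (-1))/(1 - (-1)) = 0.650000

P(0.3) = (-7)×L_0(0.3) + (-2)×L_1(0.3)
P(0.3) = -3.750000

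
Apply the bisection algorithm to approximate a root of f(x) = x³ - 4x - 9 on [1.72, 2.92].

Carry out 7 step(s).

f(x) = x³ - 4x - 9
Initial interval: [1.72, 2.92]

Iteration 1:
  c_1 = (1.720000 + 2.920000)/2 = 2.320000
  f(c_1) = f(2.320000) = -5.792832
  f(a) × f(c) ≥ 0, new interval: [2.320000, 2.920000]
Iteration 2:
  c_2 = (2.320000 + 2.920000)/2 = 2.620000
  f(c_2) = f(2.620000) = -1.495272
  f(a) × f(c) ≥ 0, new interval: [2.620000, 2.920000]
Iteration 3:
  c_3 = (2.620000 + 2.920000)/2 = 2.770000
  f(c_3) = f(2.770000) = 1.173933
  f(a) × f(c) < 0, new interval: [2.620000, 2.770000]
Iteration 4:
  c_4 = (2.620000 + 2.770000)/2 = 2.695000
  f(c_4) = f(2.695000) = -0.206148
  f(a) × f(c) ≥ 0, new interval: [2.695000, 2.770000]
Iteration 5:
  c_5 = (2.695000 + 2.770000)/2 = 2.732500
  f(c_5) = f(2.732500) = 0.472365
  f(a) × f(c) < 0, new interval: [2.695000, 2.732500]
Iteration 6:
  c_6 = (2.695000 + 2.732500)/2 = 2.713750
  f(c_6) = f(2.713750) = 0.130247
  f(a) × f(c) < 0, new interval: [2.695000, 2.713750]
Iteration 7:
  c_7 = (2.695000 + 2.713750)/2 = 2.704375
  f(c_7) = f(2.704375) = -0.038664
  f(a) × f(c) ≥ 0, new interval: [2.704375, 2.713750]

After 7 iteration(s), the approximation is c_7 = 2.704375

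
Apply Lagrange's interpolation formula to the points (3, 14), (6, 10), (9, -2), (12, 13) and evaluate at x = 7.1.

Lagrange interpolation formula:
P(x) = Σ yᵢ × Lᵢ(x)
where Lᵢ(x) = Π_{j≠i} (x - xⱼ)/(xᵢ - xⱼ)

L_0(7.1) = (7.1 - 6)/(3 - 6) × (7.1 - 9)/(3 - 9) × (7.1 - 12)/(3 - 12) = -0.063216
L_1(7.1) = (7.1 - 3)/(6 - 3) × (7.1 - 9)/(6 - 9) × (7.1 - 12)/(6 - 12) = 0.706870
L_2(7.1) = (7.1 - 3)/(9 - 3) × (7.1 - 6)/(9 - 6) × (7.1 - 12)/(9 - 12) = 0.409241
L_3(7.1) = (7.1 - 3)/(12 - 3) × (7.1 - 6)/(12 - 6) × (7.1 - 9)/(12 - 9) = -0.052895

P(7.1) = 14×L_0(7.1) + 10×L_1(7.1) + (-2)×L_2(7.1) + 13×L_3(7.1)
P(7.1) = 4.677562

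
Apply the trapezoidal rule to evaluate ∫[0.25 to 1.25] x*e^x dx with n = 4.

f(x) = x*e^x
a = 0.25, b = 1.25, n = 4
h = (b - a)/n = 0.250000

Trapezoidal rule: (h/2)[f(x₀) + 2f(x₁) + 2f(x₂) + ... + f(xₙ)]

x_0 = 0.2500, f(x_0) = 0.321006, coefficient = 1
x_1 = 0.5000, f(x_1) = 0.824361, coefficient = 2
x_2 = 0.7500, f(x_2) = 1.587750, coefficient = 2
x_3 = 1.0000, f(x_3) = 2.718282, coefficient = 2
x_4 = 1.2500, f(x_4) = 4.362929, coefficient = 1

I ≈ (0.250000/2) × 14.944720 = 1.868090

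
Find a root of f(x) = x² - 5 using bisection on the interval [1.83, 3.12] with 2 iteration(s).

f(x) = x² - 5
Initial interval: [1.83, 3.12]

Iteration 1:
  c_1 = (1.830000 + 3.120000)/2 = 2.475000
  f(c_1) = f(2.475000) = 1.125625
  f(a) × f(c) < 0, new interval: [1.830000, 2.475000]
Iteration 2:
  c_2 = (1.830000 + 2.475000)/2 = 2.152500
  f(c_2) = f(2.152500) = -0.366744
  f(a) × f(c) ≥ 0, new interval: [2.152500, 2.475000]

After 2 iteration(s), the approximation is c_2 = 2.152500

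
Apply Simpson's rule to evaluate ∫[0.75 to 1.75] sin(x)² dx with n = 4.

f(x) = sin(x)²
a = 0.75, b = 1.75, n = 4
h = (b - a)/n = 0.250000

Simpson's rule: (h/3)[f(x₀) + 4f(x₁) + 2f(x₂) + ... + f(xₙ)]

x_0 = 0.7500, f(x_0) = 0.464631, coefficient = 1
x_1 = 1.0000, f(x_1) = 0.708073, coefficient = 4
x_2 = 1.2500, f(x_2) = 0.900572, coefficient = 2
x_3 = 1.5000, f(x_3) = 0.994996, coefficient = 4
x_4 = 1.7500, f(x_4) = 0.968228, coefficient = 1

I ≈ (0.250000/3) × 10.046282 = 0.837190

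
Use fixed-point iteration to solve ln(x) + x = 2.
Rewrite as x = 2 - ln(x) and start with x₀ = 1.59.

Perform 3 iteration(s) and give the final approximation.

Equation: ln(x) + x = 2
Fixed-point form: x = 2 - ln(x)
x₀ = 1.59

x_1 = g(1.590000) = 1.536266
x_2 = g(1.536266) = 1.570645
x_3 = g(1.570645) = 1.548514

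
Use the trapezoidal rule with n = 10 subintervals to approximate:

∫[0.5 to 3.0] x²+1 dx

f(x) = x²+1
a = 0.5, b = 3.0, n = 10
h = (b - a)/n = 0.250000

Trapezoidal rule: (h/2)[f(x₀) + 2f(x₁) + 2f(x₂) + ... + f(xₙ)]

x_0 = 0.5000, f(x_0) = 1.250000, coefficient = 1
x_1 = 0.7500, f(x_1) = 1.562500, coefficient = 2
x_2 = 1.0000, f(x_2) = 2.000000, coefficient = 2
x_3 = 1.2500, f(x_3) = 2.562500, coefficient = 2
x_4 = 1.5000, f(x_4) = 3.250000, coefficient = 2
x_5 = 1.7500, f(x_5) = 4.062500, coefficient = 2
x_6 = 2.0000, f(x_6) = 5.000000, coefficient = 2
x_7 = 2.2500, f(x_7) = 6.062500, coefficient = 2
x_8 = 2.5000, f(x_8) = 7.250000, coefficient = 2
x_9 = 2.7500, f(x_9) = 8.562500, coefficient = 2
x_10 = 3.0000, f(x_10) = 10.000000, coefficient = 1

I ≈ (0.250000/2) × 91.875000 = 11.484375
Exact value: 11.458333
Error: 0.026042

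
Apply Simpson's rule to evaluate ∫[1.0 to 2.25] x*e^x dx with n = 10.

f(x) = x*e^x
a = 1.0, b = 2.25, n = 10
h = (b - a)/n = 0.125000

Simpson's rule: (h/3)[f(x₀) + 4f(x₁) + 2f(x₂) + ... + f(xₙ)]

x_0 = 1.0000, f(x_0) = 2.718282, coefficient = 1
x_1 = 1.1250, f(x_1) = 3.465244, coefficient = 4
x_2 = 1.2500, f(x_2) = 4.362929, coefficient = 2
x_3 = 1.3750, f(x_3) = 5.438230, coefficient = 4
x_4 = 1.5000, f(x_4) = 6.722534, coefficient = 2
x_5 = 1.6250, f(x_5) = 8.252431, coefficient = 4
x_6 = 1.7500, f(x_6) = 10.070555, coefficient = 2
x_7 = 1.8750, f(x_7) = 12.226536, coefficient = 4
x_8 = 2.0000, f(x_8) = 14.778112, coefficient = 2
x_9 = 2.1250, f(x_9) = 17.792407, coefficient = 4
x_10 = 2.2500, f(x_10) = 21.347406, coefficient = 1

I ≈ (0.125000/3) × 284.633339 = 11.859722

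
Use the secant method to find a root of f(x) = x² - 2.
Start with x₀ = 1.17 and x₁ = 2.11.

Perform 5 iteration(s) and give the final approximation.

f(x) = x² - 2
x₀ = 1.17, x₁ = 2.11

Secant formula: x_{n+1} = x_n - f(x_n)(x_n - x_{n-1})/(f(x_n) - f(x_{n-1}))

Iteration 1:
  f(1.170000) = -0.631100
  f(2.110000) = 2.452100
  x_2 = 2.110000 - 2.452100×(2.110000 - 1.170000)/(2.452100 - (-0.631100))
       = 1.362409
Iteration 2:
  f(2.110000) = 2.452100
  f(1.362409) = -0.143843
  x_3 = 1.362409 - (-0.143843)×(1.362409 - 2.110000)/(-0.143843 - 2.452100)
       = 1.403833
Iteration 3:
  f(1.362409) = -0.143843
  f(1.403833) = -0.029253
  x_4 = 1.403833 - (-0.029253)×(1.403833 - 1.362409)/(-0.029253 - (-0.143843))
       = 1.414408
Iteration 4:
  f(1.403833) = -0.029253
  f(1.414408) = 0.000550
  x_5 = 1.414408 - 0.000550×(1.414408 - 1.403833)/(0.000550 - (-0.029253))
       = 1.414213
Iteration 5:
  f(1.414408) = 0.000550
  f(1.414213) = -0.000002
  x_6 = 1.414213 - (-0.000002)×(1.414213 - 1.414408)/(-0.000002 - 0.000550)
       = 1.414214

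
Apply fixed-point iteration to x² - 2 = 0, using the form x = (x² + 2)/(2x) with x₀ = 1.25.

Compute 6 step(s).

Equation: x² - 2 = 0
Fixed-point form: x = (x² + 2)/(2x)
x₀ = 1.25

x_1 = g(1.250000) = 1.425000
x_2 = g(1.425000) = 1.414254
x_3 = g(1.414254) = 1.414214
x_4 = g(1.414214) = 1.414214
x_5 = g(1.414214) = 1.414214
x_6 = g(1.414214) = 1.414214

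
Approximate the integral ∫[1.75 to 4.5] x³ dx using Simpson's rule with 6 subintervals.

f(x) = x³
a = 1.75, b = 4.5, n = 6
h = (b - a)/n = 0.458333

Simpson's rule: (h/3)[f(x₀) + 4f(x₁) + 2f(x₂) + ... + f(xₙ)]

x_0 = 1.7500, f(x_0) = 5.359375, coefficient = 1
x_1 = 2.2083, f(x_1) = 10.769459, coefficient = 4
x_2 = 2.6667, f(x_2) = 18.962963, coefficient = 2
x_3 = 3.1250, f(x_3) = 30.517578, coefficient = 4
x_4 = 3.5833, f(x_4) = 46.010995, coefficient = 2
x_5 = 4.0417, f(x_5) = 66.020906, coefficient = 4
x_6 = 4.5000, f(x_6) = 91.125000, coefficient = 1

I ≈ (0.458333/3) × 655.664062 = 100.170898
Exact value: 100.170898
Error: 0.000000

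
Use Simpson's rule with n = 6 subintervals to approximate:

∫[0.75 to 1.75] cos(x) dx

f(x) = cos(x)
a = 0.75, b = 1.75, n = 6
h = (b - a)/n = 0.166667

Simpson's rule: (h/3)[f(x₀) + 4f(x₁) + 2f(x₂) + ... + f(xₙ)]

x_0 = 0.7500, f(x_0) = 0.731689, coefficient = 1
x_1 = 0.9167, f(x_1) = 0.608469, coefficient = 4
x_2 = 1.0833, f(x_2) = 0.468386, coefficient = 2
x_3 = 1.2500, f(x_3) = 0.315322, coefficient = 4
x_4 = 1.4167, f(x_4) = 0.153520, coefficient = 2
x_5 = 1.5833, f(x_5) = -0.012537, coefficient = 4
x_6 = 1.7500, f(x_6) = -0.178246, coefficient = 1

I ≈ (0.166667/3) × 5.442273 = 0.302348
Exact value: 0.302347
Error: 0.000001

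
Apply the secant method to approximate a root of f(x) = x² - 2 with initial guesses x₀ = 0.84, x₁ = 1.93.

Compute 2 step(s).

f(x) = x² - 2
x₀ = 0.84, x₁ = 1.93

Secant formula: x_{n+1} = x_n - f(x_n)(x_n - x_{n-1})/(f(x_n) - f(x_{n-1}))

Iteration 1:
  f(0.840000) = -1.294400
  f(1.930000) = 1.724900
  x_2 = 1.930000 - 1.724900×(1.930000 - 0.840000)/(1.724900 - (-1.294400))
       = 1.307292
Iteration 2:
  f(1.930000) = 1.724900
  f(1.307292) = -0.290987
  x_3 = 1.307292 - (-0.290987)×(1.307292 - 1.930000)/(-0.290987 - 1.724900)
       = 1.397178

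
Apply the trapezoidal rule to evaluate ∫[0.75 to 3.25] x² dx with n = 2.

f(x) = x²
a = 0.75, b = 3.25, n = 2
h = (b - a)/n = 1.250000

Trapezoidal rule: (h/2)[f(x₀) + 2f(x₁) + 2f(x₂) + ... + f(xₙ)]

x_0 = 0.7500, f(x_0) = 0.562500, coefficient = 1
x_1 = 2.0000, f(x_1) = 4.000000, coefficient = 2
x_2 = 3.2500, f(x_2) = 10.562500, coefficient = 1

I ≈ (1.250000/2) × 19.125000 = 11.953125
Exact value: 11.302083
Error: 0.651042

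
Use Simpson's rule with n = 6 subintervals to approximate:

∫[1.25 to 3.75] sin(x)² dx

f(x) = sin(x)²
a = 1.25, b = 3.75, n = 6
h = (b - a)/n = 0.416667

Simpson's rule: (h/3)[f(x₀) + 4f(x₁) + 2f(x₂) + ... + f(xₙ)]

x_0 = 1.2500, f(x_0) = 0.900572, coefficient = 1
x_1 = 1.6667, f(x_1) = 0.990837, coefficient = 4
x_2 = 2.0833, f(x_2) = 0.759518, coefficient = 2
x_3 = 2.5000, f(x_3) = 0.358169, coefficient = 4
x_4 = 2.9167, f(x_4) = 0.049744, coefficient = 2
x_5 = 3.3333, f(x_5) = 0.036316, coefficient = 4
x_6 = 3.7500, f(x_6) = 0.326682, coefficient = 1

I ≈ (0.416667/3) × 8.387067 = 1.164870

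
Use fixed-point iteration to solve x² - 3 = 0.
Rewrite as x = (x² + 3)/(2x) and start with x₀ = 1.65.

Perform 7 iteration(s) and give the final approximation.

Equation: x² - 3 = 0
Fixed-point form: x = (x² + 3)/(2x)
x₀ = 1.65

x_1 = g(1.650000) = 1.734091
x_2 = g(1.734091) = 1.732052
x_3 = g(1.732052) = 1.732051
x_4 = g(1.732051) = 1.732051
x_5 = g(1.732051) = 1.732051
x_6 = g(1.732051) = 1.732051
x_7 = g(1.732051) = 1.732051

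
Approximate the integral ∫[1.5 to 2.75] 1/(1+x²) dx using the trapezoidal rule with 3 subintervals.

f(x) = 1/(1+x²)
a = 1.5, b = 2.75, n = 3
h = (b - a)/n = 0.416667

Trapezoidal rule: (h/2)[f(x₀) + 2f(x₁) + 2f(x₂) + ... + f(xₙ)]

x_0 = 1.5000, f(x_0) = 0.307692, coefficient = 1
x_1 = 1.9167, f(x_1) = 0.213967, coefficient = 2
x_2 = 2.3333, f(x_2) = 0.155172, coefficient = 2
x_3 = 2.7500, f(x_3) = 0.116788, coefficient = 1

I ≈ (0.416667/2) × 1.162760 = 0.242242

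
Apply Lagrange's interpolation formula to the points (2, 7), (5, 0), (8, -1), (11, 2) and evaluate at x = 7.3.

Lagrange interpolation formula:
P(x) = Σ yᵢ × Lᵢ(x)
where Lᵢ(x) = Π_{j≠i} (x - xⱼ)/(xᵢ - xⱼ)

L_0(7.3) = (7.3 - 5)/(2 - 5) × (7.3 - 8)/(2 - 8) × (7.3 - 11)/(2 - 11) = -0.036772
L_1(7.3) = (7.3 - 2)/(5 - 2) × (7.3 - 8)/(5 - 8) × (7.3 - 11)/(5 - 11) = 0.254204
L_2(7.3) = (7.3 - 2)/(8 - 2) × (7.3 - 5)/(8 - 5) × (7.3 - 11)/(8 - 11) = 0.835241
L_3(7.3) = (7.3 - 2)/(11 - 2) × (7.3 - 5)/(11 - 5) × (7.3 - 8)/(11 - 8) = -0.052673

P(7.3) = 7×L_0(7.3) + 0×L_1(7.3) + (-1)×L_2(7.3) + 2×L_3(7.3)
P(7.3) = -1.197988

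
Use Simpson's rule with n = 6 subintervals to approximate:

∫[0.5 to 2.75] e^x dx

f(x) = e^x
a = 0.5, b = 2.75, n = 6
h = (b - a)/n = 0.375000

Simpson's rule: (h/3)[f(x₀) + 4f(x₁) + 2f(x₂) + ... + f(xₙ)]

x_0 = 0.5000, f(x_0) = 1.648721, coefficient = 1
x_1 = 0.8750, f(x_1) = 2.398875, coefficient = 4
x_2 = 1.2500, f(x_2) = 3.490343, coefficient = 2
x_3 = 1.6250, f(x_3) = 5.078419, coefficient = 4
x_4 = 2.0000, f(x_4) = 7.389056, coefficient = 2
x_5 = 2.3750, f(x_5) = 10.751013, coefficient = 4
x_6 = 2.7500, f(x_6) = 15.642632, coefficient = 1

I ≈ (0.375000/3) × 111.963381 = 13.995423
Exact value: 13.993911
Error: 0.001512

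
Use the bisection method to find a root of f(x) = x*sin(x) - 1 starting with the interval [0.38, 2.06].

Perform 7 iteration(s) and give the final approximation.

f(x) = x*sin(x) - 1
Initial interval: [0.38, 2.06]

Iteration 1:
  c_1 = (0.380000 + 2.060000)/2 = 1.220000
  f(c_1) = f(1.220000) = 0.145701
  f(a) × f(c) < 0, new interval: [0.380000, 1.220000]
Iteration 2:
  c_2 = (0.380000 + 1.220000)/2 = 0.800000
  f(c_2) = f(0.800000) = -0.426115
  f(a) × f(c) ≥ 0, new interval: [0.800000, 1.220000]
Iteration 3:
  c_3 = (0.800000 + 1.220000)/2 = 1.010000
  f(c_3) = f(1.010000) = -0.144700
  f(a) × f(c) ≥ 0, new interval: [1.010000, 1.220000]
Iteration 4:
  c_4 = (1.010000 + 1.220000)/2 = 1.115000
  f(c_4) = f(1.115000) = 0.001171
  f(a) × f(c) < 0, new interval: [1.010000, 1.115000]
Iteration 5:
  c_5 = (1.010000 + 1.115000)/2 = 1.062500
  f(c_5) = f(1.062500) = -0.071827
  f(a) × f(c) ≥ 0, new interval: [1.062500, 1.115000]
Iteration 6:
  c_6 = (1.062500 + 1.115000)/2 = 1.088750
  f(c_6) = f(1.088750) = -0.035315
  f(a) × f(c) ≥ 0, new interval: [1.088750, 1.115000]
Iteration 7:
  c_7 = (1.088750 + 1.115000)/2 = 1.101875
  f(c_7) = f(1.101875) = -0.017065
  f(a) × f(c) ≥ 0, new interval: [1.101875, 1.115000]

After 7 iteration(s), the approximation is c_7 = 1.101875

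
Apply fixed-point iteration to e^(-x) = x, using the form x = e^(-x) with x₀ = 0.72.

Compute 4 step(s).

Equation: e^(-x) = x
Fixed-point form: x = e^(-x)
x₀ = 0.72

x_1 = g(0.720000) = 0.486752
x_2 = g(0.486752) = 0.614619
x_3 = g(0.614619) = 0.540847
x_4 = g(0.540847) = 0.582255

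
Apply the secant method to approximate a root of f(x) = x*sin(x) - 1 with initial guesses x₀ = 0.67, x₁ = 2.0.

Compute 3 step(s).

f(x) = x*sin(x) - 1
x₀ = 0.67, x₁ = 2.0

Secant formula: x_{n+1} = x_n - f(x_n)(x_n - x_{n-1})/(f(x_n) - f(x_{n-1}))

Iteration 1:
  f(0.670000) = -0.583939
  f(2.000000) = 0.818595
  x_2 = 2.000000 - 0.818595×(2.000000 - 0.670000)/(0.818595 - (-0.583939))
       = 1.223740
Iteration 2:
  f(2.000000) = 0.818595
  f(1.223740) = 0.150778
  x_3 = 1.223740 - 0.150778×(1.223740 - 2.000000)/(0.150778 - 0.818595)
       = 1.048478
Iteration 3:
  f(1.223740) = 0.150778
  f(1.048478) = -0.091321
  x_4 = 1.048478 - (-0.091321)×(1.048478 - 1.223740)/(-0.091321 - 0.150778)
       = 1.114588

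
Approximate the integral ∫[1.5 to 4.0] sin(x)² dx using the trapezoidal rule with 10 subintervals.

f(x) = sin(x)²
a = 1.5, b = 4.0, n = 10
h = (b - a)/n = 0.250000

Trapezoidal rule: (h/2)[f(x₀) + 2f(x₁) + 2f(x₂) + ... + f(xₙ)]

x_0 = 1.5000, f(x_0) = 0.994996, coefficient = 1
x_1 = 1.7500, f(x_1) = 0.968228, coefficient = 2
x_2 = 2.0000, f(x_2) = 0.826822, coefficient = 2
x_3 = 2.2500, f(x_3) = 0.605398, coefficient = 2
x_4 = 2.5000, f(x_4) = 0.358169, coefficient = 2
x_5 = 2.7500, f(x_5) = 0.145665, coefficient = 2
x_6 = 3.0000, f(x_6) = 0.019915, coefficient = 2
x_7 = 3.2500, f(x_7) = 0.011706, coefficient = 2
x_8 = 3.5000, f(x_8) = 0.123049, coefficient = 2
x_9 = 3.7500, f(x_9) = 0.326682, coefficient = 2
x_10 = 4.0000, f(x_10) = 0.572750, coefficient = 1

I ≈ (0.250000/2) × 8.339015 = 1.042377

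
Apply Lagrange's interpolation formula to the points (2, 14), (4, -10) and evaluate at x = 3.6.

Lagrange interpolation formula:
P(x) = Σ yᵢ × Lᵢ(x)
where Lᵢ(x) = Π_{j≠i} (x - xⱼ)/(xᵢ - xⱼ)

L_0(3.6) = (3.6 - 4)/(2 - 4) = 0.200000
L_1(3.6) = (3.6 - 2)/(4 - 2) = 0.800000

P(3.6) = 14×L_0(3.6) + (-10)×L_1(3.6)
P(3.6) = -5.200000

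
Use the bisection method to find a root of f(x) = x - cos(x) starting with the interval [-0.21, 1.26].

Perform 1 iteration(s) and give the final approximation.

f(x) = x - cos(x)
Initial interval: [-0.21, 1.26]

Iteration 1:
  c_1 = (-0.210000 + 1.260000)/2 = 0.525000
  f(c_1) = f(0.525000) = -0.340324
  f(a) × f(c) ≥ 0, new interval: [0.525000, 1.260000]

After 1 iteration(s), the approximation is c_1 = 0.525000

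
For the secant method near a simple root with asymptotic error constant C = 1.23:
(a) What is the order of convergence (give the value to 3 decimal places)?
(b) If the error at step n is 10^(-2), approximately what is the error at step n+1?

(a) Secant method has superlinear convergence with order φ = (1+√5)/2 ≈ 1.618.
    This means |e_{n+1}| ≈ C|e_n|^1.618.

(b) With |e_n| = 10^(-2) and C = 1.23:
    |e_{n+1}| ≈ 1.23 × (10^(-2))^1.618 = 1.23 × 10^(-3.24)

(a) ≈ 1.618 (golden ratio); (b) |e_{n+1}| ≈ 7.142e-04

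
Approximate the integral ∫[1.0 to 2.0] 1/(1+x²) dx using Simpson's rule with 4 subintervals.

f(x) = 1/(1+x²)
a = 1.0, b = 2.0, n = 4
h = (b - a)/n = 0.250000

Simpson's rule: (h/3)[f(x₀) + 4f(x₁) + 2f(x₂) + ... + f(xₙ)]

x_0 = 1.0000, f(x_0) = 0.500000, coefficient = 1
x_1 = 1.2500, f(x_1) = 0.390244, coefficient = 4
x_2 = 1.5000, f(x_2) = 0.307692, coefficient = 2
x_3 = 1.7500, f(x_3) = 0.246154, coefficient = 4
x_4 = 2.0000, f(x_4) = 0.200000, coefficient = 1

I ≈ (0.250000/3) × 3.860976 = 0.321748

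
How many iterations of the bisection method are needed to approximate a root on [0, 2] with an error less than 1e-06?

We need (b-a)/2^n ≤ 1e-06
(2 - 0)/2^n ≤ 1e-06
2/2^n ≤ 1e-06
2^n ≥ 2000000
n ≥ log₂(2000000) = 20.93
n ≥ 21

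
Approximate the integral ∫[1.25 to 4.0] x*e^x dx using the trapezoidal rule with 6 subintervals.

f(x) = x*e^x
a = 1.25, b = 4.0, n = 6
h = (b - a)/n = 0.458333

Trapezoidal rule: (h/2)[f(x₀) + 2f(x₁) + 2f(x₂) + ... + f(xₙ)]

x_0 = 1.2500, f(x_0) = 4.362929, coefficient = 1
x_1 = 1.7083, f(x_1) = 9.429580, coefficient = 2
x_2 = 2.1667, f(x_2) = 18.913133, coefficient = 2
x_3 = 2.6250, f(x_3) = 36.237007, coefficient = 2
x_4 = 3.0833, f(x_4) = 67.312409, coefficient = 2
x_5 = 3.5417, f(x_5) = 122.273959, coefficient = 2
x_6 = 4.0000, f(x_6) = 218.392600, coefficient = 1

I ≈ (0.458333/2) × 731.087705 = 167.540932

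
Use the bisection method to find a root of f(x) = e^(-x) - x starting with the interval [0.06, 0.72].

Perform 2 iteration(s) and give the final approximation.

f(x) = e^(-x) - x
Initial interval: [0.06, 0.72]

Iteration 1:
  c_1 = (0.060000 + 0.720000)/2 = 0.390000
  f(c_1) = f(0.390000) = 0.287057
  f(a) × f(c) ≥ 0, new interval: [0.390000, 0.720000]
Iteration 2:
  c_2 = (0.390000 + 0.720000)/2 = 0.555000
  f(c_2) = f(0.555000) = 0.019072
  f(a) × f(c) ≥ 0, new interval: [0.555000, 0.720000]

After 2 iteration(s), the approximation is c_2 = 0.555000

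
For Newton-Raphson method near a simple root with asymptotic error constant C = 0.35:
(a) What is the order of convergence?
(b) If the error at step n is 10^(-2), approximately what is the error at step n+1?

(a) Newton-Raphson has quadratic (order 2) convergence near simple roots.
    This means |e_{n+1}| ≈ C|e_n|².

(b) With |e_n| = 10^(-2) and C = 0.35:
    |e_{n+1}| ≈ 0.35 × (10^(-2))² = 0.35 × 10^(-4)

(a) 2 (quadratic); (b) |e_{n+1}| ≈ 3.500e-05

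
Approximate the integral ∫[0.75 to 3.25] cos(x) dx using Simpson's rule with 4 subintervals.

f(x) = cos(x)
a = 0.75, b = 3.25, n = 4
h = (b - a)/n = 0.625000

Simpson's rule: (h/3)[f(x₀) + 4f(x₁) + 2f(x₂) + ... + f(xₙ)]

x_0 = 0.7500, f(x_0) = 0.731689, coefficient = 1
x_1 = 1.3750, f(x_1) = 0.194548, coefficient = 4
x_2 = 2.0000, f(x_2) = -0.416147, coefficient = 2
x_3 = 2.6250, f(x_3) = -0.869507, coefficient = 4
x_4 = 3.2500, f(x_4) = -0.994130, coefficient = 1

I ≈ (0.625000/3) × -3.794572 = -0.790536
Exact value: -0.789834
Error: 0.000702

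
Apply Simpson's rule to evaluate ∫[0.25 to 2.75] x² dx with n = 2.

f(x) = x²
a = 0.25, b = 2.75, n = 2
h = (b - a)/n = 1.250000

Simpson's rule: (h/3)[f(x₀) + 4f(x₁) + 2f(x₂) + ... + f(xₙ)]

x_0 = 0.2500, f(x_0) = 0.062500, coefficient = 1
x_1 = 1.5000, f(x_1) = 2.250000, coefficient = 4
x_2 = 2.7500, f(x_2) = 7.562500, coefficient = 1

I ≈ (1.250000/3) × 16.625000 = 6.927083
Exact value: 6.927083
Error: 0.000000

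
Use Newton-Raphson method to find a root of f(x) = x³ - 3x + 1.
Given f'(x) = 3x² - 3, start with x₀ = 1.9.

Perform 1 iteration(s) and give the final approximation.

f(x) = x³ - 3x + 1
f'(x) = 3x² - 3
x₀ = 1.9

Newton-Raphson formula: x_{n+1} = x_n - f(x_n)/f'(x_n)

Iteration 1:
  f(1.900000) = 2.159000
  f'(1.900000) = 7.830000
  x_1 = 1.900000 - 2.159000/7.830000 = 1.624266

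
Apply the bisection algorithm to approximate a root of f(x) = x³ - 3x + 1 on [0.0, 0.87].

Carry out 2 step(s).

f(x) = x³ - 3x + 1
Initial interval: [0.0, 0.87]

Iteration 1:
  c_1 = (0.000000 + 0.870000)/2 = 0.435000
  f(c_1) = f(0.435000) = -0.222687
  f(a) × f(c) < 0, new interval: [0.000000, 0.435000]
Iteration 2:
  c_2 = (0.000000 + 0.435000)/2 = 0.217500
  f(c_2) = f(0.217500) = 0.357789
  f(a) × f(c) ≥ 0, new interval: [0.217500, 0.435000]

After 2 iteration(s), the approximation is c_2 = 0.217500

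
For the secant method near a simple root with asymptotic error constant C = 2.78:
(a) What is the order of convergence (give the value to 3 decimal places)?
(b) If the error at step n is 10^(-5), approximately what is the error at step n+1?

(a) Secant method has superlinear convergence with order φ = (1+√5)/2 ≈ 1.618.
    This means |e_{n+1}| ≈ C|e_n|^1.618.

(b) With |e_n| = 10^(-5) and C = 2.78:
    |e_{n+1}| ≈ 2.78 × (10^(-5))^1.618 = 2.78 × 10^(-8.09)

(a) ≈ 1.618 (golden ratio); (b) |e_{n+1}| ≈ 2.259e-08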